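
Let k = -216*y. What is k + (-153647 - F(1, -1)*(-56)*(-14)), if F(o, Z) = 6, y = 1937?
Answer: -576743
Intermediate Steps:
k = -418392 (k = -216*1937 = -418392)
k + (-153647 - F(1, -1)*(-56)*(-14)) = -418392 + (-153647 - 6*(-56)*(-14)) = -418392 + (-153647 - (-336)*(-14)) = -418392 + (-153647 - 1*4704) = -418392 + (-153647 - 4704) = -418392 - 158351 = -576743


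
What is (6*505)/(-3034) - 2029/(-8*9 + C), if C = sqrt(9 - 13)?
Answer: 53438919/1967549 + 2029*I/2594 ≈ 27.16 + 0.78219*I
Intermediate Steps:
C = 2*I (C = sqrt(-4) = 2*I ≈ 2.0*I)
(6*505)/(-3034) - 2029/(-8*9 + C) = (6*505)/(-3034) - 2029/(-8*9 + 2*I) = 3030*(-1/3034) - 2029*(-72 - 2*I)/5188 = -1515/1517 - 2029*(-72 - 2*I)/5188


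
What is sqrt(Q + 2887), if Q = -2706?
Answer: sqrt(181) ≈ 13.454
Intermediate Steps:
sqrt(Q + 2887) = sqrt(-2706 + 2887) = sqrt(181)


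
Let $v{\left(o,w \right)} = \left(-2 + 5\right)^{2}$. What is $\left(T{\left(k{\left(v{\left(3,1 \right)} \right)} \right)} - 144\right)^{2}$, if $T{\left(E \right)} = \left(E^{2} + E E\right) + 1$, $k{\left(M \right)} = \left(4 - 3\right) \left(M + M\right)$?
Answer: $255025$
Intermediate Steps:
$v{\left(o,w \right)} = 9$ ($v{\left(o,w \right)} = 3^{2} = 9$)
$k{\left(M \right)} = 2 M$ ($k{\left(M \right)} = 1 \cdot 2 M = 2 M$)
$T{\left(E \right)} = 1 + 2 E^{2}$ ($T{\left(E \right)} = \left(E^{2} + E^{2}\right) + 1 = 2 E^{2} + 1 = 1 + 2 E^{2}$)
$\left(T{\left(k{\left(v{\left(3,1 \right)} \right)} \right)} - 144\right)^{2} = \left(\left(1 + 2 \left(2 \cdot 9\right)^{2}\right) - 144\right)^{2} = \left(\left(1 + 2 \cdot 18^{2}\right) - 144\right)^{2} = \left(\left(1 + 2 \cdot 324\right) - 144\right)^{2} = \left(\left(1 + 648\right) - 144\right)^{2} = \left(649 - 144\right)^{2} = 505^{2} = 255025$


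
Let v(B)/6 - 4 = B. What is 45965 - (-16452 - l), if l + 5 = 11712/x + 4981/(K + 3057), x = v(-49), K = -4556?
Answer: 4206851267/67455 ≈ 62365.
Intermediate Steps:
v(B) = 24 + 6*B
x = -270 (x = 24 + 6*(-49) = 24 - 294 = -270)
l = -3487468/67455 (l = -5 + (11712/(-270) + 4981/(-4556 + 3057)) = -5 + (11712*(-1/270) + 4981/(-1499)) = -5 + (-1952/45 + 4981*(-1/1499)) = -5 + (-1952/45 - 4981/1499) = -5 - 3150193/67455 = -3487468/67455 ≈ -51.701)
45965 - (-16452 - l) = 45965 - (-16452 - 1*(-3487468/67455)) = 45965 - (-16452 + 3487468/67455) = 45965 - 1*(-1106282192/67455) = 45965 + 1106282192/67455 = 4206851267/67455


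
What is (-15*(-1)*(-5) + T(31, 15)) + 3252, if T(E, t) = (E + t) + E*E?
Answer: 4184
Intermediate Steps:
T(E, t) = E + t + E² (T(E, t) = (E + t) + E² = E + t + E²)
(-15*(-1)*(-5) + T(31, 15)) + 3252 = (-15*(-1)*(-5) + (31 + 15 + 31²)) + 3252 = (15*(-5) + (31 + 15 + 961)) + 3252 = (-75 + 1007) + 3252 = 932 + 3252 = 4184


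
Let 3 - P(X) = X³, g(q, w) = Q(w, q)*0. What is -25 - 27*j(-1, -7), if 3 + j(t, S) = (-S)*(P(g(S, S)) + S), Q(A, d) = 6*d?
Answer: 812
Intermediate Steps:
g(q, w) = 0 (g(q, w) = (6*q)*0 = 0)
P(X) = 3 - X³
j(t, S) = -3 - S*(3 + S) (j(t, S) = -3 + (-S)*((3 - 1*0³) + S) = -3 + (-S)*((3 - 1*0) + S) = -3 + (-S)*((3 + 0) + S) = -3 + (-S)*(3 + S) = -3 - S*(3 + S))
-25 - 27*j(-1, -7) = -25 - 27*(-3 - 1*(-7)² - 3*(-7)) = -25 - 27*(-3 - 1*49 + 21) = -25 - 27*(-3 - 49 + 21) = -25 - 27*(-31) = -25 + 837 = 812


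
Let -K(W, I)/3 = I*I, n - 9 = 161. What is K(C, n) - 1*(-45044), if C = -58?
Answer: -41656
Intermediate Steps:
n = 170 (n = 9 + 161 = 170)
K(W, I) = -3*I² (K(W, I) = -3*I*I = -3*I²)
K(C, n) - 1*(-45044) = -3*170² - 1*(-45044) = -3*28900 + 45044 = -86700 + 45044 = -41656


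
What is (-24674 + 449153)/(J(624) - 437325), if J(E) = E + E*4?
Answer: -141493/144735 ≈ -0.97760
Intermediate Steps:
J(E) = 5*E (J(E) = E + 4*E = 5*E)
(-24674 + 449153)/(J(624) - 437325) = (-24674 + 449153)/(5*624 - 437325) = 424479/(3120 - 437325) = 424479/(-434205) = 424479*(-1/434205) = -141493/144735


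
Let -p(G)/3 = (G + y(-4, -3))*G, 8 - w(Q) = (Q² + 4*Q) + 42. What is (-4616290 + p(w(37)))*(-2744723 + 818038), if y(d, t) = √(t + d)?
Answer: 22798642786705 - 8964865305*I*√7 ≈ 2.2799e+13 - 2.3719e+10*I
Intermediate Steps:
w(Q) = -34 - Q² - 4*Q (w(Q) = 8 - ((Q² + 4*Q) + 42) = 8 - (42 + Q² + 4*Q) = 8 + (-42 - Q² - 4*Q) = -34 - Q² - 4*Q)
y(d, t) = √(d + t)
p(G) = -3*G*(G + I*√7) (p(G) = -3*(G + √(-4 - 3))*G = -3*(G + √(-7))*G = -3*(G + I*√7)*G = -3*G*(G + I*√7))
(-4616290 + p(w(37)))*(-2744723 + 818038) = (-4616290 - 3*(-34 - 1*37² - 4*37)*((-34 - 1*37² - 4*37) + I*√7))*(-2744723 + 818038) = (-4616290 - 3*(-34 - 1*1369 - 148)*((-34 - 1*1369 - 148) + I*√7))*(-1926685) = (-4616290 - 3*(-34 - 1369 - 148)*((-34 - 1369 - 148) + I*√7))*(-1926685) = (-4616290 - 3*(-1551)*(-1551 + I*√7))*(-1926685) = (-4616290 + (-7216803 + 4653*I*√7))*(-1926685) = (-11833093 + 4653*I*√7)*(-1926685) = 22798642786705 - 8964865305*I*√7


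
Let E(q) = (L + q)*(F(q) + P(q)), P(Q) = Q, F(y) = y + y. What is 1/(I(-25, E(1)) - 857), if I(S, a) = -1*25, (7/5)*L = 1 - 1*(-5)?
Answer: -1/882 ≈ -0.0011338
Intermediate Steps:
F(y) = 2*y
L = 30/7 (L = 5*(1 - 1*(-5))/7 = 5*(1 + 5)/7 = (5/7)*6 = 30/7 ≈ 4.2857)
E(q) = 3*q*(30/7 + q) (E(q) = (30/7 + q)*(2*q + q) = (30/7 + q)*(3*q) = 3*q*(30/7 + q))
I(S, a) = -25
1/(I(-25, E(1)) - 857) = 1/(-25 - 857) = 1/(-882) = -1/882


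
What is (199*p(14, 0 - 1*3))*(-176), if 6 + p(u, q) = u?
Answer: -280192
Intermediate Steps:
p(u, q) = -6 + u
(199*p(14, 0 - 1*3))*(-176) = (199*(-6 + 14))*(-176) = (199*8)*(-176) = 1592*(-176) = -280192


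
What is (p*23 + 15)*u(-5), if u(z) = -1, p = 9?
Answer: -222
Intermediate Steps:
(p*23 + 15)*u(-5) = (9*23 + 15)*(-1) = (207 + 15)*(-1) = 222*(-1) = -222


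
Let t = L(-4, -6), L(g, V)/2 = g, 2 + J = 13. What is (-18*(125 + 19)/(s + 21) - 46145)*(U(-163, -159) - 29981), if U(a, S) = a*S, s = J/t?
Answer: 29526996064/157 ≈ 1.8807e+8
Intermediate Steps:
J = 11 (J = -2 + 13 = 11)
L(g, V) = 2*g
t = -8 (t = 2*(-4) = -8)
s = -11/8 (s = 11/(-8) = 11*(-⅛) = -11/8 ≈ -1.3750)
U(a, S) = S*a
(-18*(125 + 19)/(s + 21) - 46145)*(U(-163, -159) - 29981) = (-18*(125 + 19)/(-11/8 + 21) - 46145)*(-159*(-163) - 29981) = (-2592/157/8 - 46145)*(25917 - 29981) = (-2592*8/157 - 46145)*(-4064) = (-18*1152/157 - 46145)*(-4064) = (-20736/157 - 46145)*(-4064) = -7265501/157*(-4064) = 29526996064/157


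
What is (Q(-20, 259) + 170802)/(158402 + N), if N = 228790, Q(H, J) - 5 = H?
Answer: 56929/129064 ≈ 0.44109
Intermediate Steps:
Q(H, J) = 5 + H
(Q(-20, 259) + 170802)/(158402 + N) = ((5 - 20) + 170802)/(158402 + 228790) = (-15 + 170802)/387192 = 170787*(1/387192) = 56929/129064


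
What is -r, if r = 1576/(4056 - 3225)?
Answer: -1576/831 ≈ -1.8965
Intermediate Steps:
r = 1576/831 ≈ 1.8965
-r = -1*1576/831 = -1576/831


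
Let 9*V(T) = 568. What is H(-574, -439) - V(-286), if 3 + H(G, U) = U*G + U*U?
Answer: 4001768/9 ≈ 4.4464e+5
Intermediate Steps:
H(G, U) = -3 + U² + G*U (H(G, U) = -3 + (U*G + U*U) = -3 + (G*U + U²) = -3 + (U² + G*U) = -3 + U² + G*U)
V(T) = 568/9 (V(T) = (⅑)*568 = 568/9)
H(-574, -439) - V(-286) = (-3 + (-439)² - 574*(-439)) - 1*568/9 = (-3 + 192721 + 251986) - 568/9 = 444704 - 568/9 = 4001768/9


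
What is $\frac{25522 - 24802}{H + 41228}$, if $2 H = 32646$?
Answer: $\frac{720}{57551} \approx 0.012511$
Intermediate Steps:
$H = 16323$ ($H = \frac{1}{2} \cdot 32646 = 16323$)
$\frac{25522 - 24802}{H + 41228} = \frac{25522 - 24802}{16323 + 41228} = \frac{720}{57551}$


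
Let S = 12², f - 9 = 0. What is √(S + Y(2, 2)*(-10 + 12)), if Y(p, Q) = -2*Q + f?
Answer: √154 ≈ 12.410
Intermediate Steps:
f = 9 (f = 9 + 0 = 9)
Y(p, Q) = 9 - 2*Q (Y(p, Q) = -2*Q + 9 = 9 - 2*Q)
S = 144
√(S + Y(2, 2)*(-10 + 12)) = √(144 + (9 - 2*2)*(-10 + 12)) = √(144 + (9 - 4)*2) = √(144 + 5*2) = √(144 + 10) = √154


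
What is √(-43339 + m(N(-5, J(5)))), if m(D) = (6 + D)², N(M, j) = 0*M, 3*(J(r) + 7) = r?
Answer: I*√43303 ≈ 208.09*I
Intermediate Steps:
J(r) = -7 + r/3
N(M, j) = 0
√(-43339 + m(N(-5, J(5)))) = √(-43339 + (6 + 0)²) = √(-43339 + 6²) = √(-43339 + 36) = √(-43303) = I*√43303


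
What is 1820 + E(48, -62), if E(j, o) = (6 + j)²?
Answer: 4736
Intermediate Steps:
1820 + E(48, -62) = 1820 + (6 + 48)² = 1820 + 54² = 1820 + 2916 = 4736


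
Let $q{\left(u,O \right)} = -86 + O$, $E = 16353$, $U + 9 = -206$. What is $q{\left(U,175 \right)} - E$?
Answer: $-16264$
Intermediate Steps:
$U = -215$ ($U = -9 - 206 = -215$)
$q{\left(U,175 \right)} - E = \left(-86 + 175\right) - 16353 = 89 - 16353 = -16264$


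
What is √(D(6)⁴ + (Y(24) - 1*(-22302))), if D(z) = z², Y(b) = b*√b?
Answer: √(1701918 + 48*√6) ≈ 1304.6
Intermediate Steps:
Y(b) = b^(3/2)
√(D(6)⁴ + (Y(24) - 1*(-22302))) = √((6²)⁴ + (24^(3/2) - 1*(-22302))) = √(36⁴ + (48*√6 + 22302)) = √(1679616 + (22302 + 48*√6)) = √(1701918 + 48*√6)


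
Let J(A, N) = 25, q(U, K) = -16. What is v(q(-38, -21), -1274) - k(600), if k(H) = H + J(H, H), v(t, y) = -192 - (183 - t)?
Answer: -1016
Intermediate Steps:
v(t, y) = -375 + t (v(t, y) = -192 + (-183 + t) = -375 + t)
k(H) = 25 + H (k(H) = H + 25 = 25 + H)
v(q(-38, -21), -1274) - k(600) = (-375 - 16) - (25 + 600) = -391 - 1*625 = -391 - 625 = -1016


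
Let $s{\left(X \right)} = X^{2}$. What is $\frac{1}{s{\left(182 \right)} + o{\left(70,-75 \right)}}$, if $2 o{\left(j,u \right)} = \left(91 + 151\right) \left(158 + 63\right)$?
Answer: $\frac{1}{59865} \approx 1.6704 \cdot 10^{-5}$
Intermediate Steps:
$o{\left(j,u \right)} = 26741$ ($o{\left(j,u \right)} = \frac{\left(91 + 151\right) \left(158 + 63\right)}{2} = \frac{242 \cdot 221}{2} = \frac{1}{2} \cdot 53482 = 26741$)
$\frac{1}{s{\left(182 \right)} + o{\left(70,-75 \right)}} = \frac{1}{182^{2} + 26741} = \frac{1}{33124 + 26741} = \frac{1}{59865}$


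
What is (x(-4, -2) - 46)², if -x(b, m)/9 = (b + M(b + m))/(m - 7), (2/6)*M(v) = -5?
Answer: 4225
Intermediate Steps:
M(v) = -15 (M(v) = 3*(-5) = -15)
x(b, m) = -9*(-15 + b)/(-7 + m) (x(b, m) = -9*(b - 15)/(m - 7) = -9*(-15 + b)/(-7 + m))
(x(-4, -2) - 46)² = (9*(15 - 1*(-4))/(-7 - 2) - 46)² = (9*(15 + 4)/(-9) - 46)² = (9*(-⅑)*19 - 46)² = (-19 - 46)² = (-65)² = 4225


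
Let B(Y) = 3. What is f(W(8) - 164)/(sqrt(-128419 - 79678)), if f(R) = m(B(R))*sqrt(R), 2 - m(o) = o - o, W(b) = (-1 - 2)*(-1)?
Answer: 2*sqrt(33503617)/208097 ≈ 0.055630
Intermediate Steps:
W(b) = 3 (W(b) = -3*(-1) = 3)
m(o) = 2 (m(o) = 2 - (o - o) = 2 - 1*0 = 2 + 0 = 2)
f(R) = 2*sqrt(R)
f(W(8) - 164)/(sqrt(-128419 - 79678)) = (2*sqrt(3 - 164))/(sqrt(-128419 - 79678)) = (2*sqrt(-161))/(sqrt(-208097)) = (2*(I*sqrt(161)))/((I*sqrt(208097))) = (2*I*sqrt(161))*(-I*sqrt(208097)/208097) = 2*sqrt(33503617)/208097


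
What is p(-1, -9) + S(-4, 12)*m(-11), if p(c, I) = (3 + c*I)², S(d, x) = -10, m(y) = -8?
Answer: 224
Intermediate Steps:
p(c, I) = (3 + I*c)²
p(-1, -9) + S(-4, 12)*m(-11) = (3 - 9*(-1))² - 10*(-8) = (3 + 9)² + 80 = 12² + 80 = 144 + 80 = 224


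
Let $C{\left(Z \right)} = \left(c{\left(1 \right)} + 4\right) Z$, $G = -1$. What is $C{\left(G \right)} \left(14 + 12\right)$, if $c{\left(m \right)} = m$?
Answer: $-130$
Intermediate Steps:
$C{\left(Z \right)} = 5 Z$ ($C{\left(Z \right)} = \left(1 + 4\right) Z = 5 Z$)
$C{\left(G \right)} \left(14 + 12\right) = 5 \left(-1\right) \left(14 + 12\right) = \left(-5\right) 26 = -130$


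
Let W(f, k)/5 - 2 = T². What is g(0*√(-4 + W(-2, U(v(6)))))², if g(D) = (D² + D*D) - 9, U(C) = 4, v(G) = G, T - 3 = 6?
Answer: 81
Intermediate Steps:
T = 9 (T = 3 + 6 = 9)
W(f, k) = 415 (W(f, k) = 10 + 5*9² = 10 + 5*81 = 10 + 405 = 415)
g(D) = -9 + 2*D² (g(D) = (D² + D²) - 9 = 2*D² - 9 = -9 + 2*D²)
g(0*√(-4 + W(-2, U(v(6)))))² = (-9 + 2*(0*√(-4 + 415))²)² = (-9 + 2*(0*√411)²)² = (-9 + 2*0²)² = (-9 + 2*0)² = (-9 + 0)² = (-9)² = 81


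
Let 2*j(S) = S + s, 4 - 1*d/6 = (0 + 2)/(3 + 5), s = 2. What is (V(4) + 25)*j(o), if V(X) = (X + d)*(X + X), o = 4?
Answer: 711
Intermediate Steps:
d = 45/2 (d = 24 - 6*(0 + 2)/(3 + 5) = 24 - 12/8 = 24 - 6*¼ = 24 - 3/2 = 45/2 ≈ 22.500)
j(S) = 1 + S/2 (j(S) = (S + 2)/2 = (2 + S)/2 = 1 + S/2)
V(X) = 2*X*(45/2 + X) (V(X) = (X + 45/2)*(X + X) = (45/2 + X)*(2*X) = 2*X*(45/2 + X))
(V(4) + 25)*j(o) = (4*(45 + 2*4) + 25)*(1 + (½)*4) = (4*(45 + 8) + 25)*(1 + 2) = (4*53 + 25)*3 = (212 + 25)*3 = 237*3 = 711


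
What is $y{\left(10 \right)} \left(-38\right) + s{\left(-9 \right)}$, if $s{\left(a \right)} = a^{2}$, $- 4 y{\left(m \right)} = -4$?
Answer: $43$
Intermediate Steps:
$y{\left(m \right)} = 1$ ($y{\left(m \right)} = \left(- \frac{1}{4}\right) \left(-4\right) = 1$)
$y{\left(10 \right)} \left(-38\right) + s{\left(-9 \right)} = 1 \left(-38\right) + \left(-9\right)^{2} = -38 + 81 = 43$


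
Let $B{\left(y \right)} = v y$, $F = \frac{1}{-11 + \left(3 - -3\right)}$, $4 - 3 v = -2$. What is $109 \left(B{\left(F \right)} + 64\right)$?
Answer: $\frac{34662}{5} \approx 6932.4$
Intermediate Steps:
$v = 2$ ($v = \frac{4}{3} - - \frac{2}{3} = \frac{4}{3} + \frac{2}{3} = 2$)
$F = - \frac{1}{5}$ ($F = \frac{1}{-11 + \left(3 + 3\right)} = \frac{1}{-11 + 6} = \frac{1}{-5} = - \frac{1}{5} \approx -0.2$)
$B{\left(y \right)} = 2 y$
$109 \left(B{\left(F \right)} + 64\right) = 109 \left(2 \left(- \frac{1}{5}\right) + 64\right) = 109 \left(- \frac{2}{5} + 64\right) = 109 \cdot \frac{318}{5} = \frac{34662}{5}$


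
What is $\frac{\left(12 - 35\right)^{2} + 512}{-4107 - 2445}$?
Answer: $- \frac{347}{2184} \approx -0.15888$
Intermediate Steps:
$\frac{\left(12 - 35\right)^{2} + 512}{-4107 - 2445} = \frac{\left(-23\right)^{2} + 512}{-6552} = \left(529 + 512\right) \left(- \frac{1}{6552}\right) = 1041 \left(- \frac{1}{6552}\right) = - \frac{347}{2184}$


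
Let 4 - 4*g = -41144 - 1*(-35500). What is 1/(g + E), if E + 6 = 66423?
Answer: 1/67829 ≈ 1.4743e-5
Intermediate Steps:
E = 66417 (E = -6 + 66423 = 66417)
g = 1412 (g = 1 - (-41144 - 1*(-35500))/4 = 1 - (-41144 + 35500)/4 = 1 - ¼*(-5644) = 1 + 1411 = 1412)
1/(g + E) = 1/(1412 + 66417) = 1/67829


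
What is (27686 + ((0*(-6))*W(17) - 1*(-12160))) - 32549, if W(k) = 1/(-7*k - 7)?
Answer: 7297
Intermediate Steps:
W(k) = 1/(-7 - 7*k)
(27686 + ((0*(-6))*W(17) - 1*(-12160))) - 32549 = (27686 + ((0*(-6))*(-1/(7 + 7*17)) - 1*(-12160))) - 32549 = (27686 + (0*(-1/(7 + 119)) + 12160)) - 32549 = (27686 + (0*(-1/126) + 12160)) - 32549 = (27686 + (0 + 12160)) - 32549 = (27686 + 12160) - 32549 = 39846 - 32549 = 7297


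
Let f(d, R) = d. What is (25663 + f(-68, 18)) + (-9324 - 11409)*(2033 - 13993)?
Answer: 247992275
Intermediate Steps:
(25663 + f(-68, 18)) + (-9324 - 11409)*(2033 - 13993) = (25663 - 68) + (-9324 - 11409)*(2033 - 13993) = 25595 - 20733*(-11960) = 25595 + 247966680 = 247992275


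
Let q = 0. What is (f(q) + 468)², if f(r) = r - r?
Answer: 219024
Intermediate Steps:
f(r) = 0
(f(q) + 468)² = (0 + 468)² = 468² = 219024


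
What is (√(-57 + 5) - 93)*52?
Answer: -4836 + 104*I*√13 ≈ -4836.0 + 374.98*I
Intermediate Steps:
(√(-57 + 5) - 93)*52 = (√(-52) - 93)*52 = (2*I*√13 - 93)*52 = (-93 + 2*I*√13)*52 = -4836 + 104*I*√13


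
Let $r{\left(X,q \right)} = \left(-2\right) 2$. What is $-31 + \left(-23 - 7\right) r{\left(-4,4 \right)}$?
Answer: $89$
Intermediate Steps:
$r{\left(X,q \right)} = -4$
$-31 + \left(-23 - 7\right) r{\left(-4,4 \right)} = -31 + \left(-23 - 7\right) \left(-4\right) = -31 - -120 = -31 + 120 = 89$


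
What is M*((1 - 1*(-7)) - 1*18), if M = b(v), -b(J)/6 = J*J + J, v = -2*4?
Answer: 3360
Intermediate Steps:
v = -8
b(J) = -6*J - 6*J² (b(J) = -6*(J*J + J) = -6*(J² + J) = -6*(J + J²) = -6*J - 6*J²)
M = -336 (M = -6*(-8)*(1 - 8) = -6*(-8)*(-7) = -336)
M*((1 - 1*(-7)) - 1*18) = -336*((1 - 1*(-7)) - 1*18) = -336*((1 + 7) - 18) = -336*(8 - 18) = -336*(-10) = 3360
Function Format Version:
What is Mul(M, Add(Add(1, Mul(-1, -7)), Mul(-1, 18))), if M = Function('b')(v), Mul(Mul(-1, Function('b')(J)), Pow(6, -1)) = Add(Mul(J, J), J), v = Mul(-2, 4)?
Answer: 3360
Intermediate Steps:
v = -8
Function('b')(J) = Add(Mul(-6, J), Mul(-6, Pow(J, 2))) (Function('b')(J) = Mul(-6, Add(Mul(J, J), J)) = Mul(-6, Add(Pow(J, 2), J)) = Mul(-6, Add(J, Pow(J, 2))) = Add(Mul(-6, J), Mul(-6, Pow(J, 2))))
M = -336 (M = Mul(-6, -8, Add(1, -8)) = Mul(-6, -8, -7) = -336)
Mul(M, Add(Add(1, Mul(-1, -7)), Mul(-1, 18))) = Mul(-336, Add(Add(1, Mul(-1, -7)), Mul(-1, 18))) = Mul(-336, Add(Add(1, 7), -18)) = Mul(-336, Add(8, -18)) = Mul(-336, -10) = 3360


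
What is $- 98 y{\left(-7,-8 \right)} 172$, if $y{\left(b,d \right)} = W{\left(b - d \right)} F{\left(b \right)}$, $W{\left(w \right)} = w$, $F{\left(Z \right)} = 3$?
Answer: $-50568$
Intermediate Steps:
$y{\left(b,d \right)} = - 3 d + 3 b$ ($y{\left(b,d \right)} = \left(b - d\right) 3 = - 3 d + 3 b$)
$- 98 y{\left(-7,-8 \right)} 172 = - 98 \left(\left(-3\right) \left(-8\right) + 3 \left(-7\right)\right) 172 = - 98 \left(24 - 21\right) 172 = \left(-98\right) 3 \cdot 172 = \left(-294\right) 172 = -50568$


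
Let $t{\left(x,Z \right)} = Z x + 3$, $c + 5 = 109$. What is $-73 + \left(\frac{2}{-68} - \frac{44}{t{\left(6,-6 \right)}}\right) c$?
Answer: $\frac{3193}{51} \approx 62.608$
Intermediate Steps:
$c = 104$ ($c = -5 + 109 = 104$)
$t{\left(x,Z \right)} = 3 + Z x$
$-73 + \left(\frac{2}{-68} - \frac{44}{t{\left(6,-6 \right)}}\right) c = -73 + \left(\frac{2}{-68} - \frac{44}{3 - 36}\right) 104 = -73 + \left(2 \left(- \frac{1}{68}\right) - \frac{44}{3 - 36}\right) 104 = -73 + \left(- \frac{1}{34} - \frac{44}{-33}\right) 104 = -73 + \left(- \frac{1}{34} - - \frac{4}{3}\right) 104 = -73 + \left(- \frac{1}{34} + \frac{4}{3}\right) 104 = -73 + \frac{133}{102} \cdot 104 = -73 + \frac{6916}{51} = \frac{3193}{51}$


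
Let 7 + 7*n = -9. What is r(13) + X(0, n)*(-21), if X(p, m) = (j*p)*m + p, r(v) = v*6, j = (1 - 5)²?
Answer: 78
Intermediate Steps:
n = -16/7 (n = -1 + (⅐)*(-9) = -1 - 9/7 = -16/7 ≈ -2.2857)
j = 16 (j = (-4)² = 16)
r(v) = 6*v
X(p, m) = p + 16*m*p (X(p, m) = (16*p)*m + p = 16*m*p + p = p + 16*m*p)
r(13) + X(0, n)*(-21) = 6*13 + (0*(1 + 16*(-16/7)))*(-21) = 78 + (0*(1 - 256/7))*(-21) = 78 + (0*(-249/7))*(-21) = 78 + 0*(-21) = 78 + 0 = 78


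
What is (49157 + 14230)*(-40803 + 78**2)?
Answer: -2200733253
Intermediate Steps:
(49157 + 14230)*(-40803 + 78**2) = 63387*(-40803 + 6084) = 63387*(-34719) = -2200733253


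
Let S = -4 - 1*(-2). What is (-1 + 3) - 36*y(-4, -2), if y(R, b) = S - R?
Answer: -70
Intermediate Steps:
S = -2 (S = -4 + 2 = -2)
y(R, b) = -2 - R
(-1 + 3) - 36*y(-4, -2) = (-1 + 3) - 36*(-2 - 1*(-4)) = 2 - 36*(-2 + 4) = 2 - 36*2 = 2 - 72 = -70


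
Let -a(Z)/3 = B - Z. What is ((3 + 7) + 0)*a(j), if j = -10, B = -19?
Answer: 270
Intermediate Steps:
a(Z) = 57 + 3*Z (a(Z) = -3*(-19 - Z) = 57 + 3*Z)
((3 + 7) + 0)*a(j) = ((3 + 7) + 0)*(57 + 3*(-10)) = (10 + 0)*(57 - 30) = 10*27 = 270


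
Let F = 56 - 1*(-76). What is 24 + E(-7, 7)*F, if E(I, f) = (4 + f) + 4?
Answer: 2004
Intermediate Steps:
F = 132 (F = 56 + 76 = 132)
E(I, f) = 8 + f
24 + E(-7, 7)*F = 24 + (8 + 7)*132 = 24 + 15*132 = 24 + 1980 = 2004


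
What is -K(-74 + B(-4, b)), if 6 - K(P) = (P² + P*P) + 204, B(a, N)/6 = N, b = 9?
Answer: 998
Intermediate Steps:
B(a, N) = 6*N
K(P) = -198 - 2*P² (K(P) = 6 - ((P² + P*P) + 204) = 6 - ((P² + P²) + 204) = 6 - (2*P² + 204) = 6 - (204 + 2*P²) = 6 + (-204 - 2*P²) = -198 - 2*P²)
-K(-74 + B(-4, b)) = -(-198 - 2*(-74 + 6*9)²) = -(-198 - 2*(-74 + 54)²) = -(-198 - 2*(-20)²) = -(-198 - 2*400) = -(-198 - 800) = -1*(-998) = 998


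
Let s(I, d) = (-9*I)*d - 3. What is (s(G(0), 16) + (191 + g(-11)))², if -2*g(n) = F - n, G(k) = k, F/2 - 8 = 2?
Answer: 119025/4 ≈ 29756.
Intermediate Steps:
F = 20 (F = 16 + 2*2 = 16 + 4 = 20)
g(n) = -10 + n/2 (g(n) = -(20 - n)/2 = -10 + n/2)
s(I, d) = -3 - 9*I*d (s(I, d) = -9*I*d - 3 = -3 - 9*I*d)
(s(G(0), 16) + (191 + g(-11)))² = ((-3 - 9*0*16) + (191 + (-10 + (½)*(-11))))² = ((-3 + 0) + (191 + (-10 - 11/2)))² = (-3 + (191 - 31/2))² = (-3 + 351/2)² = (345/2)² = 119025/4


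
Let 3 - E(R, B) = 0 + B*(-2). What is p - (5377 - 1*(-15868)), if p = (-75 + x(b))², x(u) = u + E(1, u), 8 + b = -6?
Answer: -8249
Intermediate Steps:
b = -14 (b = -8 - 6 = -14)
E(R, B) = 3 + 2*B (E(R, B) = 3 - (0 + B*(-2)) = 3 - (0 - 2*B) = 3 - (-2)*B = 3 + 2*B)
x(u) = 3 + 3*u (x(u) = u + (3 + 2*u) = 3 + 3*u)
p = 12996 (p = (-75 + (3 + 3*(-14)))² = (-75 + (3 - 42))² = (-75 - 39)² = (-114)² = 12996)
p - (5377 - 1*(-15868)) = 12996 - (5377 - 1*(-15868)) = 12996 - (5377 + 15868) = 12996 - 1*21245 = 12996 - 21245 = -8249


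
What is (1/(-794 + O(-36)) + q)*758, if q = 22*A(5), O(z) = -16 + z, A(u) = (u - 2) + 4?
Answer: 49377257/423 ≈ 1.1673e+5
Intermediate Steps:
A(u) = 2 + u (A(u) = (-2 + u) + 4 = 2 + u)
q = 154 (q = 22*(2 + 5) = 22*7 = 154)
(1/(-794 + O(-36)) + q)*758 = (1/(-794 + (-16 - 36)) + 154)*758 = (1/(-794 - 52) + 154)*758 = (1/(-846) + 154)*758 = (-1/846 + 154)*758 = (130283/846)*758 = 49377257/423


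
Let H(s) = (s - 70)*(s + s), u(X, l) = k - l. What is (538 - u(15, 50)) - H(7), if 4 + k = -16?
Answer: 1490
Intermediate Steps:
k = -20 (k = -4 - 16 = -20)
u(X, l) = -20 - l
H(s) = 2*s*(-70 + s) (H(s) = (-70 + s)*(2*s) = 2*s*(-70 + s))
(538 - u(15, 50)) - H(7) = (538 - (-20 - 1*50)) - 2*7*(-70 + 7) = (538 - (-20 - 50)) - 2*7*(-63) = (538 - 1*(-70)) - 1*(-882) = (538 + 70) + 882 = 608 + 882 = 1490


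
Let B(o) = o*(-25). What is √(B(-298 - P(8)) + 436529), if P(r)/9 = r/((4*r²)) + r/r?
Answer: 21*√64466/8 ≈ 666.49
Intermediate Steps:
P(r) = 9 + 9/(4*r) (P(r) = 9*(r/((4*r²)) + r/r) = 9*(r*(1/(4*r²)) + 1) = 9*(1/(4*r) + 1) = 9*(1 + 1/(4*r)) = 9 + 9/(4*r))
B(o) = -25*o
√(B(-298 - P(8)) + 436529) = √(-25*(-298 - (9 + (9/4)/8)) + 436529) = √(-25*(-298 - (9 + (9/4)*(⅛))) + 436529) = √(-25*(-298 - (9 + 9/32)) + 436529) = √(-25*(-298 - 1*297/32) + 436529) = √(-25*(-298 - 297/32) + 436529) = √(-25*(-9833/32) + 436529) = √(245825/32 + 436529) = √(14214753/32) = 21*√64466/8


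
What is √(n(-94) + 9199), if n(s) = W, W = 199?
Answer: √9398 ≈ 96.943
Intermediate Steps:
n(s) = 199
√(n(-94) + 9199) = √(199 + 9199) = √9398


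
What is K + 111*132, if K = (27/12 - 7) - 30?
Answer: 58469/4 ≈ 14617.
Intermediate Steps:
K = -139/4 (K = (27*(1/12) - 7) - 30 = (9/4 - 7) - 30 = -19/4 - 30 = -139/4 ≈ -34.750)
K + 111*132 = -139/4 + 111*132 = -139/4 + 14652 = 58469/4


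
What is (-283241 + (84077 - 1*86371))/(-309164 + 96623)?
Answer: 285535/212541 ≈ 1.3434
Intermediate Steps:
(-283241 + (84077 - 1*86371))/(-309164 + 96623) = (-283241 + (84077 - 86371))/(-212541) = (-283241 - 2294)*(-1/212541) = -285535*(-1/212541) = 285535/212541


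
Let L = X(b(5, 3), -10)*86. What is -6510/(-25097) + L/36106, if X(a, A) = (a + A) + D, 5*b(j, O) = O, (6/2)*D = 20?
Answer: 1718629439/6796142115 ≈ 0.25288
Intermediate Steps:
D = 20/3 (D = (⅓)*20 = 20/3 ≈ 6.6667)
b(j, O) = O/5
X(a, A) = 20/3 + A + a (X(a, A) = (a + A) + 20/3 = (A + a) + 20/3 = 20/3 + A + a)
L = -3526/15 (L = (20/3 - 10 + (⅕)*3)*86 = (20/3 - 10 + ⅗)*86 = -41/15*86 = -3526/15 ≈ -235.07)
-6510/(-25097) + L/36106 = -6510/(-25097) - 3526/15/36106 = -6510*(-1/25097) - 3526/15*1/36106 = 6510/25097 - 1763/270795 = 1718629439/6796142115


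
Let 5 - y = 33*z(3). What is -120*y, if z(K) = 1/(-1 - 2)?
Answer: -1920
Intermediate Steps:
z(K) = -⅓ (z(K) = 1/(-3) = -⅓)
y = 16 (y = 5 - 33*(-1)/3 = 5 - 1*(-11) = 5 + 11 = 16)
-120*y = -120*16 = -1920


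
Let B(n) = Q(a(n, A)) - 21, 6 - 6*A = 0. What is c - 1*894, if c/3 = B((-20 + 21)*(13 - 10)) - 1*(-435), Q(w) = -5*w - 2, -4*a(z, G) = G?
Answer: 1383/4 ≈ 345.75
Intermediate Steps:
A = 1 (A = 1 - ⅙*0 = 1 + 0 = 1)
a(z, G) = -G/4
Q(w) = -2 - 5*w
B(n) = -87/4 (B(n) = (-2 - (-5)/4) - 21 = (-2 - 5*(-¼)) - 21 = (-2 + 5/4) - 21 = -¾ - 21 = -87/4)
c = 4959/4 (c = 3*(-87/4 - 1*(-435)) = 3*(-87/4 + 435) = 3*(1653/4) = 4959/4 ≈ 1239.8)
c - 1*894 = 4959/4 - 1*894 = 4959/4 - 894 = 1383/4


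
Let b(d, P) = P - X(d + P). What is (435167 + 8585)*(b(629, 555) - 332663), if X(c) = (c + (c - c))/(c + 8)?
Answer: -21958730468480/149 ≈ -1.4737e+11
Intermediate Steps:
X(c) = c/(8 + c) (X(c) = (c + 0)/(8 + c) = c/(8 + c))
b(d, P) = P - (P + d)/(8 + P + d) (b(d, P) = P - (d + P)/(8 + (d + P)) = P - (P + d)/(8 + (P + d)) = P - (P + d)/(8 + P + d))
(435167 + 8585)*(b(629, 555) - 332663) = (435167 + 8585)*((-1*555 - 1*629 + 555*(8 + 555 + 629))/(8 + 555 + 629) - 332663) = 443752*((-555 - 629 + 555*1192)/1192 - 332663) = 443752*((-555 - 629 + 661560)/1192 - 332663) = 443752*((1/1192)*660376 - 332663) = 443752*(82547/149 - 332663) = 443752*(-49484240/149) = -21958730468480/149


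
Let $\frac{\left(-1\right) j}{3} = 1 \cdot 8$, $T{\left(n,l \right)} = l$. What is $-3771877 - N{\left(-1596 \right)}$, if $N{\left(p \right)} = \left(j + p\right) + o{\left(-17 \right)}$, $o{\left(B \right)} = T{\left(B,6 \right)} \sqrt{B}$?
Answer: $-3770257 - 6 i \sqrt{17} \approx -3.7703 \cdot 10^{6} - 24.739 i$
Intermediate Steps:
$j = -24$ ($j = - 3 \cdot 1 \cdot 8 = \left(-3\right) 8 = -24$)
$o{\left(B \right)} = 6 \sqrt{B}$
$N{\left(p \right)} = -24 + p + 6 i \sqrt{17}$ ($N{\left(p \right)} = \left(-24 + p\right) + 6 \sqrt{-17} = \left(-24 + p\right) + 6 i \sqrt{17} = -24 + p + 6 i \sqrt{17}$)
$-3771877 - N{\left(-1596 \right)} = -3771877 - \left(-24 - 1596 + 6 i \sqrt{17}\right) = -3771877 - \left(-1620 + 6 i \sqrt{17}\right) = -3771877 + \left(1620 - 6 i \sqrt{17}\right) = -3770257 - 6 i \sqrt{17}$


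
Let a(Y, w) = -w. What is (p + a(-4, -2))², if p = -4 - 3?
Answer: 25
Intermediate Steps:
p = -7
(p + a(-4, -2))² = (-7 - 1*(-2))² = (-7 + 2)² = (-5)² = 25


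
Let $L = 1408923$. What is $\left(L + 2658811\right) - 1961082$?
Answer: $2106652$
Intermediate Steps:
$\left(L + 2658811\right) - 1961082 = \left(1408923 + 2658811\right) - 1961082 = 4067734 - 1961082 = 2106652$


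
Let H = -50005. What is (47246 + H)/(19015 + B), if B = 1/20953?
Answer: -57809327/398421296 ≈ -0.14510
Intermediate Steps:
B = 1/20953 ≈ 4.7726e-5
(47246 + H)/(19015 + B) = (47246 - 50005)/(19015 + 1/20953) = -2759/398421296/20953 = -2759*20953/398421296 = -57809327/398421296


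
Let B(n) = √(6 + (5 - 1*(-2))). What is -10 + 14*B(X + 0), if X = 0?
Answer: -10 + 14*√13 ≈ 40.478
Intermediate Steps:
B(n) = √13 (B(n) = √(6 + (5 + 2)) = √(6 + 7) = √13)
-10 + 14*B(X + 0) = -10 + 14*√13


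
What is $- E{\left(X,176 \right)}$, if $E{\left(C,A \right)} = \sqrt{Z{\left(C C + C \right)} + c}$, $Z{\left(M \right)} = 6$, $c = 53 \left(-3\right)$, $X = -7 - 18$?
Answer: $- 3 i \sqrt{17} \approx - 12.369 i$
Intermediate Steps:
$X = -25$ ($X = -7 - 18 = -25$)
$c = -159$
$E{\left(C,A \right)} = 3 i \sqrt{17}$ ($E{\left(C,A \right)} = \sqrt{6 - 159} = \sqrt{-153} = 3 i \sqrt{17}$)
$- E{\left(X,176 \right)} = - 3 i \sqrt{17}$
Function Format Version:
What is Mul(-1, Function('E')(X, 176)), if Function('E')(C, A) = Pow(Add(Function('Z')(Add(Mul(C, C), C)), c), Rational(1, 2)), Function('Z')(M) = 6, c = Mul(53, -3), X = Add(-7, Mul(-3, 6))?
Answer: Mul(-3, I, Pow(17, Rational(1, 2))) ≈ Mul(-12.369, I)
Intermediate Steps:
X = -25 (X = Add(-7, -18) = -25)
c = -159
Function('E')(C, A) = Mul(3, I, Pow(17, Rational(1, 2))) (Function('E')(C, A) = Pow(Add(6, -159), Rational(1, 2)) = Pow(-153, Rational(1, 2)) = Mul(3, I, Pow(17, Rational(1, 2))))
Mul(-1, Function('E')(X, 176)) = Mul(-1, Mul(3, I, Pow(17, Rational(1, 2)))) = Mul(-3, I, Pow(17, Rational(1, 2)))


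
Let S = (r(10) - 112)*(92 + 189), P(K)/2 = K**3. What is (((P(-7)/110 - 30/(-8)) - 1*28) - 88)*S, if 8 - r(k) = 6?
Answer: 7324827/2 ≈ 3.6624e+6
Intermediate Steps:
P(K) = 2*K**3
r(k) = 2 (r(k) = 8 - 1*6 = 8 - 6 = 2)
S = -30910 (S = (2 - 112)*(92 + 189) = -110*281 = -30910)
(((P(-7)/110 - 30/(-8)) - 1*28) - 88)*S = ((((2*(-7)**3)/110 - 30/(-8)) - 1*28) - 88)*(-30910) = ((((2*(-343))*(1/110) - 30*(-1/8)) - 28) - 88)*(-30910) = (((-686*1/110 + 15/4) - 28) - 88)*(-30910) = (((-343/55 + 15/4) - 28) - 88)*(-30910) = ((-547/220 - 28) - 88)*(-30910) = (-6707/220 - 88)*(-30910) = -26067/220*(-30910) = 7324827/2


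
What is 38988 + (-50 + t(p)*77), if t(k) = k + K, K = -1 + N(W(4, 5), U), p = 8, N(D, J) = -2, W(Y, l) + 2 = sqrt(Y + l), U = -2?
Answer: 39323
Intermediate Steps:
W(Y, l) = -2 + sqrt(Y + l)
K = -3 (K = -1 - 2 = -3)
t(k) = -3 + k (t(k) = k - 3 = -3 + k)
38988 + (-50 + t(p)*77) = 38988 + (-50 + (-3 + 8)*77) = 38988 + (-50 + 5*77) = 38988 + (-50 + 385) = 38988 + 335 = 39323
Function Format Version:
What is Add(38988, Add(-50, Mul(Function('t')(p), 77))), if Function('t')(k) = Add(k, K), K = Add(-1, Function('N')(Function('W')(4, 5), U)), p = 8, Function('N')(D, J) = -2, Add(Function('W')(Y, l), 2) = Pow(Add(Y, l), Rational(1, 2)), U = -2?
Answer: 39323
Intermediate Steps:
Function('W')(Y, l) = Add(-2, Pow(Add(Y, l), Rational(1, 2)))
K = -3 (K = Add(-1, -2) = -3)
Function('t')(k) = Add(-3, k) (Function('t')(k) = Add(k, -3) = Add(-3, k))
Add(38988, Add(-50, Mul(Function('t')(p), 77))) = Add(38988, Add(-50, Mul(Add(-3, 8), 77))) = Add(38988, Add(-50, Mul(5, 77))) = Add(38988, Add(-50, 385)) = Add(38988, 335) = 39323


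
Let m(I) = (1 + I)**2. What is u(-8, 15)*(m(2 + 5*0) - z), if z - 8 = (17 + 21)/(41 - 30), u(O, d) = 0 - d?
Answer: 405/11 ≈ 36.818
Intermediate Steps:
u(O, d) = -d
z = 126/11 (z = 8 + (17 + 21)/(41 - 30) = 8 + 38/11 = 126/11 ≈ 11.455)
u(-8, 15)*(m(2 + 5*0) - z) = (-1*15)*((1 + (2 + 5*0))**2 - 1*126/11) = -15*((1 + (2 + 0))**2 - 126/11) = -15*((1 + 2)**2 - 126/11) = -15*(3**2 - 126/11) = -15*(9 - 126/11) = -15*(-27/11) = 405/11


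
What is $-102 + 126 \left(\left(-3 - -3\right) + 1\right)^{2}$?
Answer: $24$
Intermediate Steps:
$-102 + 126 \left(\left(-3 - -3\right) + 1\right)^{2} = -102 + 126 \left(\left(-3 + 3\right) + 1\right)^{2} = -102 + 126 \left(0 + 1\right)^{2} = -102 + 126 \cdot 1^{2} = -102 + 126 \cdot 1 = -102 + 126 = 24$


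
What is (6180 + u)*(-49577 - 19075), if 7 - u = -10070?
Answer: -1116075564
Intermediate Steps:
u = 10077 (u = 7 - 1*(-10070) = 7 + 10070 = 10077)
(6180 + u)*(-49577 - 19075) = (6180 + 10077)*(-49577 - 19075) = 16257*(-68652) = -1116075564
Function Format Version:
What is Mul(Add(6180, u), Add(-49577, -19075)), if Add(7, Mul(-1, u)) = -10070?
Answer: -1116075564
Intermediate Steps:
u = 10077 (u = Add(7, Mul(-1, -10070)) = Add(7, 10070) = 10077)
Mul(Add(6180, u), Add(-49577, -19075)) = Mul(Add(6180, 10077), Add(-49577, -19075)) = Mul(16257, -68652) = -1116075564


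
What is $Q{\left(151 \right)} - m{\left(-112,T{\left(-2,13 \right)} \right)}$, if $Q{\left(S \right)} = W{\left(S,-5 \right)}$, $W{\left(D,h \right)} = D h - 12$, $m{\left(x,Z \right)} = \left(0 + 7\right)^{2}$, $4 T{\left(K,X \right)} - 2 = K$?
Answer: $-816$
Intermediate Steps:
$T{\left(K,X \right)} = \frac{1}{2} + \frac{K}{4}$
$m{\left(x,Z \right)} = 49$ ($m{\left(x,Z \right)} = 7^{2} = 49$)
$W{\left(D,h \right)} = -12 + D h$
$Q{\left(S \right)} = -12 - 5 S$ ($Q{\left(S \right)} = -12 + S \left(-5\right) = -12 - 5 S$)
$Q{\left(151 \right)} - m{\left(-112,T{\left(-2,13 \right)} \right)} = \left(-12 - 755\right) - 49 = -767 - 49 = -816$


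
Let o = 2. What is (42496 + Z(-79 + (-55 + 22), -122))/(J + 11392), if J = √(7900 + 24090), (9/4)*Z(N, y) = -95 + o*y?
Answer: 723597056/194618511 - 63518*√31990/194618511 ≈ 3.6597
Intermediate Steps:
Z(N, y) = -380/9 + 8*y/9 (Z(N, y) = 4*(-95 + 2*y)/9 = -380/9 + 8*y/9)
J = √31990 ≈ 178.86
(42496 + Z(-79 + (-55 + 22), -122))/(J + 11392) = (42496 + (-380/9 + (8/9)*(-122)))/(√31990 + 11392) = (42496 + (-380/9 - 976/9))/(11392 + √31990) = (42496 - 452/3)/(11392 + √31990) = 127036/(3*(11392 + √31990))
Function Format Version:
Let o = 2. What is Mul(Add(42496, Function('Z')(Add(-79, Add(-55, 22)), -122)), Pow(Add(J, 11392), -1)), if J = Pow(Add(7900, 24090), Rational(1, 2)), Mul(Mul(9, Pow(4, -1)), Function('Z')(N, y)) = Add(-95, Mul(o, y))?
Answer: Add(Rational(723597056, 194618511), Mul(Rational(-63518, 194618511), Pow(31990, Rational(1, 2)))) ≈ 3.6597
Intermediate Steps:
Function('Z')(N, y) = Add(Rational(-380, 9), Mul(Rational(8, 9), y)) (Function('Z')(N, y) = Mul(Rational(4, 9), Add(-95, Mul(2, y))) = Add(Rational(-380, 9), Mul(Rational(8, 9), y)))
J = Pow(31990, Rational(1, 2)) ≈ 178.86
Mul(Add(42496, Function('Z')(Add(-79, Add(-55, 22)), -122)), Pow(Add(J, 11392), -1)) = Mul(Add(42496, Add(Rational(-380, 9), Mul(Rational(8, 9), -122))), Pow(Add(Pow(31990, Rational(1, 2)), 11392), -1)) = Mul(Add(42496, Add(Rational(-380, 9), Rational(-976, 9))), Pow(Add(11392, Pow(31990, Rational(1, 2))), -1)) = Mul(Add(42496, Rational(-452, 3)), Pow(Add(11392, Pow(31990, Rational(1, 2))), -1)) = Mul(Rational(127036, 3), Pow(Add(11392, Pow(31990, Rational(1, 2))), -1))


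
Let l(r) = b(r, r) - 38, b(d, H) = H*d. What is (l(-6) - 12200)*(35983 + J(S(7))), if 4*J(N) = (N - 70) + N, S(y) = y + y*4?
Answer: -439064566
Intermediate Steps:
S(y) = 5*y (S(y) = y + 4*y = 5*y)
l(r) = -38 + r**2 (l(r) = r*r - 38 = r**2 - 38 = -38 + r**2)
J(N) = -35/2 + N/2 (J(N) = ((N - 70) + N)/4 = ((-70 + N) + N)/4 = (-70 + 2*N)/4 = -35/2 + N/2)
(l(-6) - 12200)*(35983 + J(S(7))) = ((-38 + (-6)**2) - 12200)*(35983 + (-35/2 + (5*7)/2)) = ((-38 + 36) - 12200)*(35983 + (-35/2 + (1/2)*35)) = (-2 - 12200)*(35983 + (-35/2 + 35/2)) = -12202*(35983 + 0) = -12202*35983 = -439064566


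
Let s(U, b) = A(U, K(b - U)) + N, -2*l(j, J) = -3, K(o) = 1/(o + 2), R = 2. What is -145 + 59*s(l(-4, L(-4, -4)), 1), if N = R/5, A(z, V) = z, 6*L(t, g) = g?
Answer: -329/10 ≈ -32.900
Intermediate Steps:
L(t, g) = g/6
K(o) = 1/(2 + o)
l(j, J) = 3/2 (l(j, J) = -½*(-3) = 3/2)
N = ⅖ (N = 2/5 = 2*(⅕) = ⅖ ≈ 0.40000)
s(U, b) = ⅖ + U (s(U, b) = U + ⅖ = ⅖ + U)
-145 + 59*s(l(-4, L(-4, -4)), 1) = -145 + 59*(⅖ + 3/2) = -145 + 59*(19/10) = -145 + 1121/10 = -329/10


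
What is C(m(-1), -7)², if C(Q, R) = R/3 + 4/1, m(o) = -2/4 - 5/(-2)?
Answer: 25/9 ≈ 2.7778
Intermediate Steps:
m(o) = 2 (m(o) = -2*¼ - 5*(-½) = -½ + 5/2 = 2)
C(Q, R) = 4 + R/3 (C(Q, R) = R*(⅓) + 4*1 = R/3 + 4 = 4 + R/3)
C(m(-1), -7)² = (4 + (⅓)*(-7))² = (4 - 7/3)² = (5/3)² = 25/9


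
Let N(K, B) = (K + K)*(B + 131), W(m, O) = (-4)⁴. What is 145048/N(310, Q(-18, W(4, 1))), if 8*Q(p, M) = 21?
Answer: 290096/165695 ≈ 1.7508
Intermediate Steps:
W(m, O) = 256
Q(p, M) = 21/8 (Q(p, M) = (⅛)*21 = 21/8)
N(K, B) = 2*K*(131 + B) (N(K, B) = (2*K)*(131 + B) = 2*K*(131 + B))
145048/N(310, Q(-18, W(4, 1))) = 145048/((2*310*(131 + 21/8))) = 145048/((2*310*(1069/8))) = 145048/(165695/2) = 145048*(2/165695) = 290096/165695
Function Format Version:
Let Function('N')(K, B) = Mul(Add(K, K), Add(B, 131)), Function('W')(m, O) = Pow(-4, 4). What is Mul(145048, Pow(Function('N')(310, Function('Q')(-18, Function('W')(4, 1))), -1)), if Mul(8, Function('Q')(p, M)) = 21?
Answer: Rational(290096, 165695) ≈ 1.7508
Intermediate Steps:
Function('W')(m, O) = 256
Function('Q')(p, M) = Rational(21, 8) (Function('Q')(p, M) = Mul(Rational(1, 8), 21) = Rational(21, 8))
Function('N')(K, B) = Mul(2, K, Add(131, B)) (Function('N')(K, B) = Mul(Mul(2, K), Add(131, B)) = Mul(2, K, Add(131, B)))
Mul(145048, Pow(Function('N')(310, Function('Q')(-18, Function('W')(4, 1))), -1)) = Mul(145048, Pow(Mul(2, 310, Add(131, Rational(21, 8))), -1)) = Mul(145048, Pow(Mul(2, 310, Rational(1069, 8)), -1)) = Mul(145048, Pow(Rational(165695, 2), -1)) = Mul(145048, Rational(2, 165695)) = Rational(290096, 165695)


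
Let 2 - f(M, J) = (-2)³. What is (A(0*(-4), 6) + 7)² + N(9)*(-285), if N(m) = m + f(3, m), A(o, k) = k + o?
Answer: -5246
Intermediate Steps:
f(M, J) = 10 (f(M, J) = 2 - 1*(-2)³ = 2 - 1*(-8) = 2 + 8 = 10)
N(m) = 10 + m (N(m) = m + 10 = 10 + m)
(A(0*(-4), 6) + 7)² + N(9)*(-285) = ((6 + 0*(-4)) + 7)² + (10 + 9)*(-285) = ((6 + 0) + 7)² + 19*(-285) = (6 + 7)² - 5415 = 13² - 5415 = 169 - 5415 = -5246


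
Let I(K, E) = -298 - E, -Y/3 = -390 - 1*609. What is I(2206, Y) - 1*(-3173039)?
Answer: 3169744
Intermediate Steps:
Y = 2997 (Y = -3*(-390 - 1*609) = -3*(-390 - 609) = -3*(-999) = 2997)
I(2206, Y) - 1*(-3173039) = (-298 - 1*2997) - 1*(-3173039) = (-298 - 2997) + 3173039 = -3295 + 3173039 = 3169744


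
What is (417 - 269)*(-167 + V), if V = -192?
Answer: -53132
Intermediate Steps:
(417 - 269)*(-167 + V) = (417 - 269)*(-167 - 192) = 148*(-359) = -53132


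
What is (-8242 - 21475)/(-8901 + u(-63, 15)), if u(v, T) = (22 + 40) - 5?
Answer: 29717/8844 ≈ 3.3601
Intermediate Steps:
u(v, T) = 57 (u(v, T) = 62 - 5 = 57)
(-8242 - 21475)/(-8901 + u(-63, 15)) = (-8242 - 21475)/(-8901 + 57) = -29717/(-8844) = -29717*(-1/8844) = 29717/8844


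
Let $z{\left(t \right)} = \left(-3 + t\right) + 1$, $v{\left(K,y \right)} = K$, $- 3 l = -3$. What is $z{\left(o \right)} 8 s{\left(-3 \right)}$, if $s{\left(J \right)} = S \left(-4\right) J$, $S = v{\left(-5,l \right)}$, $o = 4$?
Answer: $-960$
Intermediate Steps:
$l = 1$ ($l = \left(- \frac{1}{3}\right) \left(-3\right) = 1$)
$S = -5$
$s{\left(J \right)} = 20 J$ ($s{\left(J \right)} = \left(-5\right) \left(-4\right) J = 20 J$)
$z{\left(t \right)} = -2 + t$
$z{\left(o \right)} 8 s{\left(-3 \right)} = \left(-2 + 4\right) 8 \cdot 20 \left(-3\right) = 2 \cdot 8 \left(-60\right) = 16 \left(-60\right) = -960$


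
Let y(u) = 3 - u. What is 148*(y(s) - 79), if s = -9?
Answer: -9916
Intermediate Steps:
148*(y(s) - 79) = 148*((3 - 1*(-9)) - 79) = 148*((3 + 9) - 79) = 148*(12 - 79) = 148*(-67) = -9916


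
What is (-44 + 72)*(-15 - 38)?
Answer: -1484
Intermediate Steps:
(-44 + 72)*(-15 - 38) = 28*(-53) = -1484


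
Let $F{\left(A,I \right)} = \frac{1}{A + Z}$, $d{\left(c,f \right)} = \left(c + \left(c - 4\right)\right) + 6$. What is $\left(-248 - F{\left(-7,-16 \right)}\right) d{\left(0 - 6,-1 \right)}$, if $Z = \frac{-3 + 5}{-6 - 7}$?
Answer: $\frac{230510}{93} \approx 2478.6$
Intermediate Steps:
$Z = - \frac{2}{13}$ ($Z = \frac{2}{-13} = 2 \left(- \frac{1}{13}\right) = - \frac{2}{13} \approx -0.15385$)
$d{\left(c,f \right)} = 2 + 2 c$ ($d{\left(c,f \right)} = \left(c + \left(-4 + c\right)\right) + 6 = \left(-4 + 2 c\right) + 6 = 2 + 2 c$)
$F{\left(A,I \right)} = \frac{1}{- \frac{2}{13} + A}$ ($F{\left(A,I \right)} = \frac{1}{A - \frac{2}{13}} = \frac{1}{- \frac{2}{13} + A}$)
$\left(-248 - F{\left(-7,-16 \right)}\right) d{\left(0 - 6,-1 \right)} = \left(-248 - \frac{13}{-2 + 13 \left(-7\right)}\right) \left(2 + 2 \left(0 - 6\right)\right) = \left(-248 - \frac{13}{-2 - 91}\right) \left(2 + 2 \left(0 - 6\right)\right) = \left(-248 - \frac{13}{-93}\right) \left(2 + 2 \left(-6\right)\right) = \left(-248 - 13 \left(- \frac{1}{93}\right)\right) \left(2 - 12\right) = \left(-248 - - \frac{13}{93}\right) \left(-10\right) = \left(-248 + \frac{13}{93}\right) \left(-10\right) = \left(- \frac{23051}{93}\right) \left(-10\right) = \frac{230510}{93}$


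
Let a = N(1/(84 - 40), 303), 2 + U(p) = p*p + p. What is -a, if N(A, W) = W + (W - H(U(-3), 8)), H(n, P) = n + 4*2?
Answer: -594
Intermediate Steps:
U(p) = -2 + p + p² (U(p) = -2 + (p*p + p) = -2 + (p² + p) = -2 + (p + p²) = -2 + p + p²)
H(n, P) = 8 + n (H(n, P) = n + 8 = 8 + n)
N(A, W) = -12 + 2*W (N(A, W) = W + (W - (8 + (-2 - 3 + (-3)²))) = W + (W - (8 + (-2 - 3 + 9))) = W + (W - (8 + 4)) = W + (W - 1*12) = W + (W - 12) = W + (-12 + W) = -12 + 2*W)
a = 594 (a = -12 + 2*303 = -12 + 606 = 594)
-a = -1*594 = -594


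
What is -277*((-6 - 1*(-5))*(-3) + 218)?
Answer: -61217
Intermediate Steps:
-277*((-6 - 1*(-5))*(-3) + 218) = -277*((-6 + 5)*(-3) + 218) = -277*(-1*(-3) + 218) = -277*(3 + 218) = -277*221 = -61217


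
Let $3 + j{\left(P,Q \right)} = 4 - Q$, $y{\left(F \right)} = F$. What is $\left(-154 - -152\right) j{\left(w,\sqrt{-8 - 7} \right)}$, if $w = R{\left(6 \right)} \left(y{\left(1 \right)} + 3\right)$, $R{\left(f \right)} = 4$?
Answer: $-2 + 2 i \sqrt{15} \approx -2.0 + 7.746 i$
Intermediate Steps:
$w = 16$ ($w = 4 \left(1 + 3\right) = 4 \cdot 4 = 16$)
$j{\left(P,Q \right)} = 1 - Q$ ($j{\left(P,Q \right)} = -3 - \left(-4 + Q\right) = 1 - Q$)
$\left(-154 - -152\right) j{\left(w,\sqrt{-8 - 7} \right)} = \left(-154 - -152\right) \left(1 - \sqrt{-8 - 7}\right) = \left(-154 + 152\right) \left(1 - \sqrt{-15}\right) = - 2 \left(1 - i \sqrt{15}\right) = -2 + 2 i \sqrt{15}$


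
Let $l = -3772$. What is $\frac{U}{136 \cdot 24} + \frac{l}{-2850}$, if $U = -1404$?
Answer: $\frac{346267}{387600} \approx 0.89336$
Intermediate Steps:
$\frac{U}{136 \cdot 24} + \frac{l}{-2850} = - \frac{1404}{136 \cdot 24} - \frac{3772}{-2850} = - \frac{1404}{3264} - - \frac{1886}{1425} = \left(-1404\right) \frac{1}{3264} + \frac{1886}{1425} = - \frac{117}{272} + \frac{1886}{1425} = \frac{346267}{387600}$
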